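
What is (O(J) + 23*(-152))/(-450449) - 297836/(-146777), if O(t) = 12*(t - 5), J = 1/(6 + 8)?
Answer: 942772190970/462808870111 ≈ 2.0371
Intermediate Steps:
J = 1/14 ≈ 0.071429
O(t) = -60 + 12*t (O(t) = 12*(-5 + t) = -60 + 12*t)
(O(J) + 23*(-152))/(-450449) - 297836/(-146777) = ((-60 + 12*(1/14)) + 23*(-152))/(-450449) - 297836/(-146777) = ((-60 + 6/7) - 3496)*(-1/450449) - 297836*(-1/146777) = (-414/7 - 3496)*(-1/450449) + 297836/146777 = -24886/7*(-1/450449) + 297836/146777 = 24886/3153143 + 297836/146777 = 942772190970/462808870111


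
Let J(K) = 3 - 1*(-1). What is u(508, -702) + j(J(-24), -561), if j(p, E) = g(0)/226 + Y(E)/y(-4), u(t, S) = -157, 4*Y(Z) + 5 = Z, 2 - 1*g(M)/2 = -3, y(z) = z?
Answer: -109909/904 ≈ -121.58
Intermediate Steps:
J(K) = 4 (J(K) = 3 + 1 = 4)
g(M) = 10 (g(M) = 4 - 2*(-3) = 4 + 6 = 10)
Y(Z) = -5/4 + Z/4
j(p, E) = 645/1808 - E/16 (j(p, E) = 10/226 + (-5/4 + E/4)/(-4) = 10*(1/226) + (-5/4 + E/4)*(-1/4) = 5/113 + (5/16 - E/16) = 645/1808 - E/16)
u(508, -702) + j(J(-24), -561) = -157 + (645/1808 - 1/16*(-561)) = -157 + (645/1808 + 561/16) = -157 + 32019/904 = -109909/904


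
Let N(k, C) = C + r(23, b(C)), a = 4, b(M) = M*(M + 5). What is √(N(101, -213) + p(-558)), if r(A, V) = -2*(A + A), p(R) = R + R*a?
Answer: I*√3095 ≈ 55.633*I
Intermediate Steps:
b(M) = M*(5 + M)
p(R) = 5*R (p(R) = R + R*4 = R + 4*R = 5*R)
r(A, V) = -4*A
N(k, C) = -92 + C (N(k, C) = C - 4*23 = C - 92 = -92 + C)
√(N(101, -213) + p(-558)) = √((-92 - 213) + 5*(-558)) = √(-305 - 2790) = √(-3095) = I*√3095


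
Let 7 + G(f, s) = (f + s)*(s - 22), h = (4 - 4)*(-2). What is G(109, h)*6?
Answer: -14430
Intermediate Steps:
h = 0 (h = 0*(-2) = 0)
G(f, s) = -7 + (-22 + s)*(f + s) (G(f, s) = -7 + (f + s)*(s - 22) = -7 + (f + s)*(-22 + s) = -7 + (-22 + s)*(f + s))
G(109, h)*6 = (-7 + 0² - 22*109 - 22*0 + 109*0)*6 = (-7 + 0 - 2398 + 0 + 0)*6 = -2405*6 = -14430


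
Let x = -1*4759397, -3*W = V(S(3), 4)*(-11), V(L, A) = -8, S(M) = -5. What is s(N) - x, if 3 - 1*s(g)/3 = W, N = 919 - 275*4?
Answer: 4759494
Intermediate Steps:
N = -181 (N = 919 - 1100 = -181)
W = -88/3 (W = -(-8)*(-11)/3 = -1/3*88 = -88/3 ≈ -29.333)
s(g) = 97 (s(g) = 9 - 3*(-88/3) = 9 + 88 = 97)
x = -4759397
s(N) - x = 97 - 1*(-4759397) = 97 + 4759397 = 4759494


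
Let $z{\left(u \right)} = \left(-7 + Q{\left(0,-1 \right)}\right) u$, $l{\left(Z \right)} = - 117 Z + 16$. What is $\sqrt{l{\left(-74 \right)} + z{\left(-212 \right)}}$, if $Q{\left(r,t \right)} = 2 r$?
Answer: $\sqrt{10158} \approx 100.79$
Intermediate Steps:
$l{\left(Z \right)} = 16 - 117 Z$
$z{\left(u \right)} = - 7 u$ ($z{\left(u \right)} = \left(-7 + 2 \cdot 0\right) u = \left(-7 + 0\right) u = - 7 u$)
$\sqrt{l{\left(-74 \right)} + z{\left(-212 \right)}} = \sqrt{\left(16 - -8658\right) - -1484} = \sqrt{\left(16 + 8658\right) + 1484} = \sqrt{8674 + 1484} = \sqrt{10158}$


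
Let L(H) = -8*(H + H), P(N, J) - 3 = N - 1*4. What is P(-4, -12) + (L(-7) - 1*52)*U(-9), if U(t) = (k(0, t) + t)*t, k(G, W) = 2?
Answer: 3775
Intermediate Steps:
P(N, J) = -1 + N (P(N, J) = 3 + (N - 1*4) = 3 + (N - 4) = 3 + (-4 + N) = -1 + N)
U(t) = t*(2 + t) (U(t) = (2 + t)*t = t*(2 + t))
L(H) = -16*H
P(-4, -12) + (L(-7) - 1*52)*U(-9) = (-1 - 4) + (-16*(-7) - 1*52)*(-9*(2 - 9)) = -5 + (112 - 52)*(-9*(-7)) = -5 + 60*63 = -5 + 3780 = 3775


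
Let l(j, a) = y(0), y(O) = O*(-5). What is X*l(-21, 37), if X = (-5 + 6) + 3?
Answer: 0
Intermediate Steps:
y(O) = -5*O
l(j, a) = 0 (l(j, a) = -5*0 = 0)
X = 4 (X = 1 + 3 = 4)
X*l(-21, 37) = 4*0 = 0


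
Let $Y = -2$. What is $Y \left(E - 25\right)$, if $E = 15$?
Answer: $20$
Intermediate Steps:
$Y \left(E - 25\right) = - 2 \left(15 - 25\right) = \left(-2\right) \left(-10\right) = 20$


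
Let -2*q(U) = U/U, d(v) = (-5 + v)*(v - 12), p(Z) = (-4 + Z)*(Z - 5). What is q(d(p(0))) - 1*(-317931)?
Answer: 635861/2 ≈ 3.1793e+5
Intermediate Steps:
p(Z) = (-5 + Z)*(-4 + Z) (p(Z) = (-4 + Z)*(-5 + Z) = (-5 + Z)*(-4 + Z))
d(v) = (-12 + v)*(-5 + v) (d(v) = (-5 + v)*(-12 + v) = (-12 + v)*(-5 + v))
q(U) = -½ (q(U) = -U/(2*U) = -½*1 = -½)
q(d(p(0))) - 1*(-317931) = -½ - 1*(-317931) = -½ + 317931 = 635861/2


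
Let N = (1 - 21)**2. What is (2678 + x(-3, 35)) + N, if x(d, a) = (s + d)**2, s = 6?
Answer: 3087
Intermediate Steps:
N = 400 (N = (-20)**2 = 400)
x(d, a) = (6 + d)**2
(2678 + x(-3, 35)) + N = (2678 + (6 - 3)**2) + 400 = (2678 + 3**2) + 400 = (2678 + 9) + 400 = 2687 + 400 = 3087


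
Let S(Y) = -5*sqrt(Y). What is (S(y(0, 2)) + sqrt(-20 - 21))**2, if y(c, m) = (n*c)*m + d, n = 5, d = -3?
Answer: -116 + 10*sqrt(123) ≈ -5.0946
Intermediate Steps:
y(c, m) = -3 + 5*c*m (y(c, m) = (5*c)*m - 3 = 5*c*m - 3 = -3 + 5*c*m)
(S(y(0, 2)) + sqrt(-20 - 21))**2 = (-5*sqrt(-3 + 5*0*2) + sqrt(-20 - 21))**2 = (-5*sqrt(-3 + 0) + sqrt(-41))**2 = (-5*I*sqrt(3) + I*sqrt(41))**2 = (I*sqrt(41) - 5*I*sqrt(3))**2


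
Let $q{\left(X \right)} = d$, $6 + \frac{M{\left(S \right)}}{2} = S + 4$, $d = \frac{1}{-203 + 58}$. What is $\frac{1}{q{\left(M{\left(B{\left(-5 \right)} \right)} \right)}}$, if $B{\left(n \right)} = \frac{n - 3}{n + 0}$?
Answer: $-145$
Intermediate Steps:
$d = - \frac{1}{145}$ ($d = \frac{1}{-145} = - \frac{1}{145} \approx -0.0068966$)
$B{\left(n \right)} = \frac{-3 + n}{n}$
$M{\left(S \right)} = -4 + 2 S$ ($M{\left(S \right)} = -12 + 2 \left(S + 4\right) = -12 + 2 \left(4 + S\right) = -12 + \left(8 + 2 S\right) = -4 + 2 S$)
$q{\left(X \right)} = - \frac{1}{145}$
$\frac{1}{q{\left(M{\left(B{\left(-5 \right)} \right)} \right)}} = \frac{1}{- \frac{1}{145}} = -145$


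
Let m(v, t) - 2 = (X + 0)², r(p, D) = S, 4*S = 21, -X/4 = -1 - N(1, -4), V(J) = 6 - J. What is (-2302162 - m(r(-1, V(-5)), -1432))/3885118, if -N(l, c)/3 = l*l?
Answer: -1151114/1942559 ≈ -0.59258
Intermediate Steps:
N(l, c) = -3*l² (N(l, c) = -3*l*l = -3*l²)
X = -8 (X = -4*(-1 - (-3)*1²) = -4*(-1 - (-3)) = -4*(-1 - 1*(-3)) = -4*(-1 + 3) = -4*2 = -8)
S = 21/4 (S = (¼)*21 = 21/4 ≈ 5.2500)
r(p, D) = 21/4
m(v, t) = 66 (m(v, t) = 2 + (-8 + 0)² = 2 + (-8)² = 2 + 64 = 66)
(-2302162 - m(r(-1, V(-5)), -1432))/3885118 = (-2302162 - 1*66)/3885118 = (-2302162 - 66)*(1/3885118) = -2302228*1/3885118 = -1151114/1942559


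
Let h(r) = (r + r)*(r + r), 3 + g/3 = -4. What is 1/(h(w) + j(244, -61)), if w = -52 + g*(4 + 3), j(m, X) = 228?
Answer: 1/158632 ≈ 6.3039e-6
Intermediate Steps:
g = -21 (g = -9 + 3*(-4) = -9 - 12 = -21)
w = -199 (w = -52 - 21*(4 + 3) = -52 - 21*7 = -52 - 147 = -199)
h(r) = 4*r**2 (h(r) = (2*r)*(2*r) = 4*r**2)
1/(h(w) + j(244, -61)) = 1/(4*(-199)**2 + 228) = 1/(4*39601 + 228) = 1/(158404 + 228) = 1/158632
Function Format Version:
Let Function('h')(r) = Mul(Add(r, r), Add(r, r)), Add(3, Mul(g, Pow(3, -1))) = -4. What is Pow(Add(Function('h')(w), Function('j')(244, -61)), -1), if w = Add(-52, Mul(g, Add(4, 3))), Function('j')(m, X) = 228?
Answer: Rational(1, 158632) ≈ 6.3039e-6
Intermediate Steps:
g = -21 (g = Add(-9, Mul(3, -4)) = Add(-9, -12) = -21)
w = -199 (w = Add(-52, Mul(-21, Add(4, 3))) = Add(-52, Mul(-21, 7)) = Add(-52, -147) = -199)
Function('h')(r) = Mul(4, Pow(r, 2)) (Function('h')(r) = Mul(Mul(2, r), Mul(2, r)) = Mul(4, Pow(r, 2)))
Pow(Add(Function('h')(w), Function('j')(244, -61)), -1) = Pow(Add(Mul(4, Pow(-199, 2)), 228), -1) = Pow(Add(Mul(4, 39601), 228), -1) = Pow(Add(158404, 228), -1) = Pow(158632, -1) = Rational(1, 158632)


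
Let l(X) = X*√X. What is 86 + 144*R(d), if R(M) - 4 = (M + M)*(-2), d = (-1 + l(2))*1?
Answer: 1238 - 1152*√2 ≈ -391.17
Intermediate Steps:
l(X) = X^(3/2)
d = -1 + 2*√2 (d = (-1 + 2^(3/2))*1 = (-1 + 2*√2)*1 = -1 + 2*√2 ≈ 1.8284)
R(M) = 4 - 4*M (R(M) = 4 + (M + M)*(-2) = 4 + (2*M)*(-2) = 4 - 4*M)
86 + 144*R(d) = 86 + 144*(4 - 4*(-1 + 2*√2)) = 86 + 144*(4 + (4 - 8*√2)) = 86 + 144*(8 - 8*√2) = 86 + (1152 - 1152*√2) = 1238 - 1152*√2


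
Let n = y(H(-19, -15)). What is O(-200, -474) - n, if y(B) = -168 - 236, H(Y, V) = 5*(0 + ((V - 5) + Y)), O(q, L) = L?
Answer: -70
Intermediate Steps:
H(Y, V) = -25 + 5*V + 5*Y (H(Y, V) = 5*(0 + ((-5 + V) + Y)) = 5*(0 + (-5 + V + Y)) = 5*(-5 + V + Y) = -25 + 5*V + 5*Y)
y(B) = -404
n = -404
O(-200, -474) - n = -474 - 1*(-404) = -474 + 404 = -70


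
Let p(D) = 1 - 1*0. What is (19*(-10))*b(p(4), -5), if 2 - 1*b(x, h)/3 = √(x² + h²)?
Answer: -1140 + 570*√26 ≈ 1766.4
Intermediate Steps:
p(D) = 1 (p(D) = 1 + 0 = 1)
b(x, h) = 6 - 3*√(h² + x²) (b(x, h) = 6 - 3*√(x² + h²) = 6 - 3*√(h² + x²))
(19*(-10))*b(p(4), -5) = (19*(-10))*(6 - 3*√((-5)² + 1²)) = -190*(6 - 3*√(25 + 1)) = -190*(6 - 3*√26) = -1140 + 570*√26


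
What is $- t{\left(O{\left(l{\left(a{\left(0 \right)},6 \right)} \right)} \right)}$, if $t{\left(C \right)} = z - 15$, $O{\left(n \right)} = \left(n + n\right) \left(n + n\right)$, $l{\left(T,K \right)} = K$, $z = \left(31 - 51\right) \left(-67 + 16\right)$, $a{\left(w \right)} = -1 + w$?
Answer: $-1005$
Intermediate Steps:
$z = 1020$ ($z = \left(-20\right) \left(-51\right) = 1020$)
$O{\left(n \right)} = 4 n^{2}$ ($O{\left(n \right)} = 2 n 2 n = 4 n^{2}$)
$t{\left(C \right)} = 1005$ ($t{\left(C \right)} = 1020 - 15 = 1005$)
$- t{\left(O{\left(l{\left(a{\left(0 \right)},6 \right)} \right)} \right)} = \left(-1\right) 1005 = -1005$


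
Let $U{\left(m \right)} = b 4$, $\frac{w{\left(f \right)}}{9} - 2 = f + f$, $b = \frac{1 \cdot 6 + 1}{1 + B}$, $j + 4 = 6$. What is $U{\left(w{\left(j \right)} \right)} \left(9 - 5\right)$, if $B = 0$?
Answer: $112$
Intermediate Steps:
$j = 2$ ($j = -4 + 6 = 2$)
$b = 7$ ($b = \frac{1 \cdot 6 + 1}{1 + 0} = \frac{6 + 1}{1} = 7 \cdot 1 = 7$)
$w{\left(f \right)} = 18 + 18 f$ ($w{\left(f \right)} = 18 + 9 \left(f + f\right) = 18 + 9 \cdot 2 f = 18 + 18 f$)
$U{\left(m \right)} = 28$ ($U{\left(m \right)} = 7 \cdot 4 = 28$)
$U{\left(w{\left(j \right)} \right)} \left(9 - 5\right) = 28 \left(9 - 5\right) = 28 \cdot 4 = 112$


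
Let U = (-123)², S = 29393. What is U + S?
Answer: 44522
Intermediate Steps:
U = 15129
U + S = 15129 + 29393 = 44522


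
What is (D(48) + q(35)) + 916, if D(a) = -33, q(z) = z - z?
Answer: 883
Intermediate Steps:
q(z) = 0
(D(48) + q(35)) + 916 = (-33 + 0) + 916 = -33 + 916 = 883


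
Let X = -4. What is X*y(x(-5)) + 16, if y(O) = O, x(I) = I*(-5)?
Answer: -84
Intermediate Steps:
x(I) = -5*I
X*y(x(-5)) + 16 = -(-20)*(-5) + 16 = -4*25 + 16 = -100 + 16 = -84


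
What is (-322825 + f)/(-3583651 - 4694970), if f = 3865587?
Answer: -3542762/8278621 ≈ -0.42794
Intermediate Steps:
(-322825 + f)/(-3583651 - 4694970) = (-322825 + 3865587)/(-3583651 - 4694970) = 3542762/(-8278621) = 3542762*(-1/8278621) = -3542762/8278621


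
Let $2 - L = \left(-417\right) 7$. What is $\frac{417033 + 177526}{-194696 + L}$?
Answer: $- \frac{594559}{191775} \approx -3.1003$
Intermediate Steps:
$L = 2921$ ($L = 2 - \left(-417\right) 7 = 2 - -2919 = 2 + 2919 = 2921$)
$\frac{417033 + 177526}{-194696 + L} = \frac{417033 + 177526}{-194696 + 2921} = \frac{594559}{-191775} = 594559 \left(- \frac{1}{191775}\right) = - \frac{594559}{191775}$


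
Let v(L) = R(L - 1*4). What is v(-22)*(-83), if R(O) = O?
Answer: 2158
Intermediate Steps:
v(L) = -4 + L (v(L) = L - 1*4 = L - 4 = -4 + L)
v(-22)*(-83) = (-4 - 22)*(-83) = -26*(-83) = 2158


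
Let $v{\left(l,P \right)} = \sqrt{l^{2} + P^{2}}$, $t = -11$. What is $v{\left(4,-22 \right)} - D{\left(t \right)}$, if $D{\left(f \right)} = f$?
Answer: $11 + 10 \sqrt{5} \approx 33.361$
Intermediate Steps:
$v{\left(l,P \right)} = \sqrt{P^{2} + l^{2}}$
$v{\left(4,-22 \right)} - D{\left(t \right)} = \sqrt{\left(-22\right)^{2} + 4^{2}} - -11 = \sqrt{484 + 16} + 11 = \sqrt{500} + 11 = 10 \sqrt{5} + 11 = 11 + 10 \sqrt{5}$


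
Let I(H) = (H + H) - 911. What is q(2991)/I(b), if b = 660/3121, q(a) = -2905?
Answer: 9066505/2841911 ≈ 3.1903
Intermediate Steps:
b = 660/3121 (b = 660*(1/3121) = 660/3121 ≈ 0.21147)
I(H) = -911 + 2*H (I(H) = 2*H - 911 = -911 + 2*H)
q(2991)/I(b) = -2905/(-911 + 2*(660/3121)) = -2905/(-911 + 1320/3121) = -2905/(-2841911/3121) = -2905*(-3121/2841911) = 9066505/2841911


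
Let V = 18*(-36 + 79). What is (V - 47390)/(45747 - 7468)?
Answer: -46616/38279 ≈ -1.2178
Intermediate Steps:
V = 774 (V = 18*43 = 774)
(V - 47390)/(45747 - 7468) = (774 - 47390)/(45747 - 7468) = -46616/38279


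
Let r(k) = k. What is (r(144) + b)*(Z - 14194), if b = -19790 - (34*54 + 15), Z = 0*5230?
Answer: 305128418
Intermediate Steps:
Z = 0
b = -21641 (b = -19790 - (1836 + 15) = -19790 - 1*1851 = -19790 - 1851 = -21641)
(r(144) + b)*(Z - 14194) = (144 - 21641)*(0 - 14194) = -21497*(-14194) = 305128418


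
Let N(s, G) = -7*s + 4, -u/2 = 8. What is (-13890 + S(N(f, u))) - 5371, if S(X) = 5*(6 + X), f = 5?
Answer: -19386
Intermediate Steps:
u = -16 (u = -2*8 = -16)
N(s, G) = 4 - 7*s
S(X) = 30 + 5*X
(-13890 + S(N(f, u))) - 5371 = (-13890 + (30 + 5*(4 - 7*5))) - 5371 = (-13890 + (30 + 5*(4 - 35))) - 5371 = (-13890 + (30 + 5*(-31))) - 5371 = (-13890 + (30 - 155)) - 5371 = (-13890 - 125) - 5371 = -14015 - 5371 = -19386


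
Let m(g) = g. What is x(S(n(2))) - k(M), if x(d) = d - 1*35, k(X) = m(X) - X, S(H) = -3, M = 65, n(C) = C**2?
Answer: -38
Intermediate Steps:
k(X) = 0 (k(X) = X - X = 0)
x(d) = -35 + d (x(d) = d - 35 = -35 + d)
x(S(n(2))) - k(M) = (-35 - 3) - 1*0 = -38 + 0 = -38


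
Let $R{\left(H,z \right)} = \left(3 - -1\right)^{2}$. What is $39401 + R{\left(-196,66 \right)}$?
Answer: $39417$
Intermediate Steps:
$R{\left(H,z \right)} = 16$ ($R{\left(H,z \right)} = \left(3 + 1\right)^{2} = 4^{2} = 16$)
$39401 + R{\left(-196,66 \right)} = 39401 + 16 = 39417$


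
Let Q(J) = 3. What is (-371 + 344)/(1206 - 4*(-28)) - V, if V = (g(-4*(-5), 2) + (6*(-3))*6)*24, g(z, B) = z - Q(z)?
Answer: 2878485/1318 ≈ 2184.0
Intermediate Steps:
g(z, B) = -3 + z (g(z, B) = z - 1*3 = z - 3 = -3 + z)
V = -2184 (V = ((-3 - 4*(-5)) + (6*(-3))*6)*24 = ((-3 + 20) - 18*6)*24 = (17 - 108)*24 = -91*24 = -2184)
(-371 + 344)/(1206 - 4*(-28)) - V = (-371 + 344)/(1206 - 4*(-28)) - 1*(-2184) = -27/(1206 + 112) + 2184 = -27/1318 + 2184 = 2878485/1318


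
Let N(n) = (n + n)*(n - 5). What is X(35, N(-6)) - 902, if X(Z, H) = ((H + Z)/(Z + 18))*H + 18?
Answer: -24808/53 ≈ -468.08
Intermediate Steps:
N(n) = 2*n*(-5 + n) (N(n) = (2*n)*(-5 + n) = 2*n*(-5 + n))
X(Z, H) = 18 + H*(H + Z)/(18 + Z) (X(Z, H) = ((H + Z)/(18 + Z))*H + 18 = H*(H + Z)/(18 + Z) + 18 = 18 + H*(H + Z)/(18 + Z))
X(35, N(-6)) - 902 = (324 + (2*(-6)*(-5 - 6))**2 + 18*35 + (2*(-6)*(-5 - 6))*35)/(18 + 35) - 902 = (324 + (2*(-6)*(-11))**2 + 630 + (2*(-6)*(-11))*35)/53 - 902 = (324 + 132**2 + 630 + 132*35)/53 - 902 = (324 + 17424 + 630 + 4620)/53 - 902 = (1/53)*22998 - 902 = 22998/53 - 902 = -24808/53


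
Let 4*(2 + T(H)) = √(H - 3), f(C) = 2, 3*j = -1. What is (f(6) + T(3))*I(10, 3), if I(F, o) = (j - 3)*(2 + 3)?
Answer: 0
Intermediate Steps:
j = -⅓ (j = (⅓)*(-1) = -⅓ ≈ -0.33333)
I(F, o) = -50/3 (I(F, o) = (-⅓ - 3)*(2 + 3) = -10/3*5 = -50/3)
T(H) = -2 + √(-3 + H)/4 (T(H) = -2 + √(H - 3)/4 = -2 + √(-3 + H)/4)
(f(6) + T(3))*I(10, 3) = (2 + (-2 + √(-3 + 3)/4))*(-50/3) = (2 + (-2 + √0/4))*(-50/3) = (2 + (-2 + (¼)*0))*(-50/3) = (2 + (-2 + 0))*(-50/3) = (2 - 2)*(-50/3) = 0*(-50/3) = 0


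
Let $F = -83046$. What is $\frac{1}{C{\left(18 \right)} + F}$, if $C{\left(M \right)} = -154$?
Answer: $- \frac{1}{83200} \approx -1.2019 \cdot 10^{-5}$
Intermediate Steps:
$\frac{1}{C{\left(18 \right)} + F} = \frac{1}{-154 - 83046} = \frac{1}{-83200} = - \frac{1}{83200}$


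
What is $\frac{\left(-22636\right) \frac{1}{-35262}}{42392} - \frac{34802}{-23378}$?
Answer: $\frac{6502936017127}{4368257335764} \approx 1.4887$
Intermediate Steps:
$\frac{\left(-22636\right) \frac{1}{-35262}}{42392} - \frac{34802}{-23378} = \left(-22636\right) \left(- \frac{1}{35262}\right) \frac{1}{42392} - - \frac{17401}{11689} = \frac{11318}{17631} \cdot \frac{1}{42392} + \frac{17401}{11689} = \frac{5659}{373706676} + \frac{17401}{11689} = \frac{6502936017127}{4368257335764}$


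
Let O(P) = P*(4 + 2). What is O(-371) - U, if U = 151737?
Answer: -153963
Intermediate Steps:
O(P) = 6*P (O(P) = P*6 = 6*P)
O(-371) - U = 6*(-371) - 1*151737 = -2226 - 151737 = -153963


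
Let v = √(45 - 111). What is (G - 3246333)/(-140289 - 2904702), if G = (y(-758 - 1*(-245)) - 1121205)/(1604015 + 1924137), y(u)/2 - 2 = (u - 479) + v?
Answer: 3817852463267/3581063695544 - I*√66/5371595543316 ≈ 1.0661 - 1.5124e-12*I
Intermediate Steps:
v = I*√66 (v = √(-66) = I*√66 ≈ 8.124*I)
y(u) = -954 + 2*u + 2*I*√66 (y(u) = 4 + 2*((u - 479) + I*√66) = 4 + 2*((-479 + u) + I*√66) = 4 + 2*(-479 + u + I*√66) = 4 + (-958 + 2*u + 2*I*√66) = -954 + 2*u + 2*I*√66)
G = -1123185/3528152 + I*√66/1764076 (G = ((-954 + 2*(-758 - 1*(-245)) + 2*I*√66) - 1121205)/(1604015 + 1924137) = ((-954 + 2*(-758 + 245) + 2*I*√66) - 1121205)/3528152 = ((-954 + 2*(-513) + 2*I*√66) - 1121205)*(1/3528152) = ((-954 - 1026 + 2*I*√66) - 1121205)*(1/3528152) = ((-1980 + 2*I*√66) - 1121205)*(1/3528152) = (-1123185 + 2*I*√66)*(1/3528152) = -1123185/3528152 + I*√66/1764076 ≈ -0.31835 + 4.6053e-6*I)
(G - 3246333)/(-140289 - 2904702) = ((-1123185/3528152 + I*√66/1764076) - 3246333)/(-140289 - 2904702) = (-11453557389801/3528152 + I*√66/1764076)/(-3044991) = (-11453557389801/3528152 + I*√66/1764076)*(-1/3044991) = 3817852463267/3581063695544 - I*√66/5371595543316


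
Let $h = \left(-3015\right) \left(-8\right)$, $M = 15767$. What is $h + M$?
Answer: $39887$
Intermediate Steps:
$h = 24120$
$h + M = 24120 + 15767 = 39887$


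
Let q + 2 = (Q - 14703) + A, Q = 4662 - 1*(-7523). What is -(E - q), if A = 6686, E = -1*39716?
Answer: 43882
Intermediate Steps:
Q = 12185 (Q = 4662 + 7523 = 12185)
E = -39716
q = 4166 (q = -2 + ((12185 - 14703) + 6686) = -2 + (-2518 + 6686) = -2 + 4168 = 4166)
-(E - q) = -(-39716 - 1*4166) = -(-39716 - 4166) = -1*(-43882) = 43882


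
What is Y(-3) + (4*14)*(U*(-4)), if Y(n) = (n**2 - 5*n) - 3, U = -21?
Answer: 4725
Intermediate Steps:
Y(n) = -3 + n**2 - 5*n
Y(-3) + (4*14)*(U*(-4)) = (-3 + (-3)**2 - 5*(-3)) + (4*14)*(-21*(-4)) = (-3 + 9 + 15) + 56*84 = 21 + 4704 = 4725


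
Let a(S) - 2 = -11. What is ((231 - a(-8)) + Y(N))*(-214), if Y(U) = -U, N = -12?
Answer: -53928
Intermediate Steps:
a(S) = -9 (a(S) = 2 - 11 = -9)
((231 - a(-8)) + Y(N))*(-214) = ((231 - 1*(-9)) - 1*(-12))*(-214) = ((231 + 9) + 12)*(-214) = (240 + 12)*(-214) = 252*(-214) = -53928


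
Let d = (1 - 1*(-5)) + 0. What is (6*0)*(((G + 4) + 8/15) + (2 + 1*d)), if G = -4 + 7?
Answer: 0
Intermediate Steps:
d = 6 (d = (1 + 5) + 0 = 6 + 0 = 6)
G = 3
(6*0)*(((G + 4) + 8/15) + (2 + 1*d)) = (6*0)*(((3 + 4) + 8/15) + (2 + 1*6)) = 0*((7 + 8*(1/15)) + (2 + 6)) = 0*((7 + 8/15) + 8) = 0*(113/15 + 8) = 0*(233/15) = 0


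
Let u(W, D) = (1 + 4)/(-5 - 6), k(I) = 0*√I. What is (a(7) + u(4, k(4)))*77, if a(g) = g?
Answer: 504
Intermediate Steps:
k(I) = 0
u(W, D) = -5/11 (u(W, D) = 5/(-11) = 5*(-1/11) = -5/11)
(a(7) + u(4, k(4)))*77 = (7 - 5/11)*77 = (72/11)*77 = 504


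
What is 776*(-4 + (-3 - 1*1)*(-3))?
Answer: 6208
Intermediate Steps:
776*(-4 + (-3 - 1*1)*(-3)) = 776*(-4 + (-3 - 1)*(-3)) = 776*(-4 - 4*(-3)) = 776*(-4 + 12) = 776*8 = 6208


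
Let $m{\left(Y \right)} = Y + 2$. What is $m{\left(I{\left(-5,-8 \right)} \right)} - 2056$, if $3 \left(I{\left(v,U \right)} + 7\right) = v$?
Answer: $- \frac{6188}{3} \approx -2062.7$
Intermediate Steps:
$I{\left(v,U \right)} = -7 + \frac{v}{3}$
$m{\left(Y \right)} = 2 + Y$
$m{\left(I{\left(-5,-8 \right)} \right)} - 2056 = \left(2 + \left(-7 + \frac{1}{3} \left(-5\right)\right)\right) - 2056 = \left(2 - \frac{26}{3}\right) - 2056 = - \frac{20}{3} - 2056 = - \frac{6188}{3}$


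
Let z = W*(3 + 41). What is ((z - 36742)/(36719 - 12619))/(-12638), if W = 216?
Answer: 13619/152287900 ≈ 8.9429e-5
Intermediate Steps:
z = 9504 (z = 216*(3 + 41) = 216*44 = 9504)
((z - 36742)/(36719 - 12619))/(-12638) = ((9504 - 36742)/(36719 - 12619))/(-12638) = -27238/24100*(-1/12638) = -27238*1/24100*(-1/12638) = -13619/12050*(-1/12638) = 13619/152287900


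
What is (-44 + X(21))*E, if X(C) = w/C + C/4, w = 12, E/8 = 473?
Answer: -1011274/7 ≈ -1.4447e+5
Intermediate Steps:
E = 3784 (E = 8*473 = 3784)
X(C) = 12/C + C/4
(-44 + X(21))*E = (-44 + (12/21 + (¼)*21))*3784 = (-44 + (12*(1/21) + 21/4))*3784 = (-44 + (4/7 + 21/4))*3784 = (-44 + 163/28)*3784 = -1069/28*3784 = -1011274/7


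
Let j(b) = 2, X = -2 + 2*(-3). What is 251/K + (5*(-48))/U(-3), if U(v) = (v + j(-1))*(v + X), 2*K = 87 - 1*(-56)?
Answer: -238/13 ≈ -18.308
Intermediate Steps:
X = -8 (X = -2 - 6 = -8)
K = 143/2 (K = (87 - 1*(-56))/2 = (87 + 56)/2 = (1/2)*143 = 143/2 ≈ 71.500)
U(v) = (-8 + v)*(2 + v) (U(v) = (v + 2)*(v - 8) = (2 + v)*(-8 + v) = (-8 + v)*(2 + v))
251/K + (5*(-48))/U(-3) = 251/(143/2) + (5*(-48))/(-16 + (-3)**2 - 6*(-3)) = 251*(2/143) - 240/(-16 + 9 + 18) = 502/143 - 240/11 = -238/13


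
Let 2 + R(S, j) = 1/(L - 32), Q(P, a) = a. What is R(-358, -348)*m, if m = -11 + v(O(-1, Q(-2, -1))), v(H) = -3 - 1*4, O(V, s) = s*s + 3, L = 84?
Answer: 927/26 ≈ 35.654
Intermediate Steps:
O(V, s) = 3 + s² (O(V, s) = s² + 3 = 3 + s²)
R(S, j) = -103/52 (R(S, j) = -2 + 1/(84 - 32) = -2 + 1/52 = -103/52)
v(H) = -7 (v(H) = -3 - 4 = -7)
m = -18 (m = -11 - 7 = -18)
R(-358, -348)*m = -103/52*(-18) = 927/26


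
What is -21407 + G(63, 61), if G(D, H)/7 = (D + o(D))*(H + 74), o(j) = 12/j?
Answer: 38308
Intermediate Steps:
G(D, H) = 7*(74 + H)*(D + 12/D) (G(D, H) = 7*((D + 12/D)*(H + 74)) = 7*((D + 12/D)*(74 + H)) = 7*((74 + H)*(D + 12/D)) = 7*(74 + H)*(D + 12/D))
-21407 + G(63, 61) = -21407 + 7*(888 + 12*61 + 63**2*(74 + 61))/63 = -21407 + 7*(1/63)*(888 + 732 + 3969*135) = -21407 + 7*(1/63)*(888 + 732 + 535815) = -21407 + 7*(1/63)*537435 = -21407 + 59715 = 38308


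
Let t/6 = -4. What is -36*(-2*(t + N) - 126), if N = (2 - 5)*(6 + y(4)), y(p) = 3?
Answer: 864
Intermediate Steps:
t = -24 (t = 6*(-4) = -24)
N = -27 (N = (2 - 5)*(6 + 3) = -3*9 = -27)
-36*(-2*(t + N) - 126) = -36*(-2*(-24 - 27) - 126) = -36*(-2*(-51) - 126) = -36*(102 - 126) = -36*(-24) = 864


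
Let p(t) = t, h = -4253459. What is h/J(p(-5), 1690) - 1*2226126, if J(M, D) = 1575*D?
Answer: -846485019137/380250 ≈ -2.2261e+6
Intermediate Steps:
h/J(p(-5), 1690) - 1*2226126 = -4253459/(1575*1690) - 1*2226126 = -4253459/2661750 - 2226126 = -4253459*1/2661750 - 2226126 = -607637/380250 - 2226126 = -846485019137/380250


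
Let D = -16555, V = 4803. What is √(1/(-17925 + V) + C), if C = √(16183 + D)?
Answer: √(-2 + 52488*I*√93)/162 ≈ 3.1054 + 3.1054*I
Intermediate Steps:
C = 2*I*√93 (C = √(16183 - 16555) = √(-372) = 2*I*√93 ≈ 19.287*I)
√(1/(-17925 + V) + C) = √(1/(-17925 + 4803) + 2*I*√93) = √(1/(-13122) + 2*I*√93) = √(-1/13122 + 2*I*√93)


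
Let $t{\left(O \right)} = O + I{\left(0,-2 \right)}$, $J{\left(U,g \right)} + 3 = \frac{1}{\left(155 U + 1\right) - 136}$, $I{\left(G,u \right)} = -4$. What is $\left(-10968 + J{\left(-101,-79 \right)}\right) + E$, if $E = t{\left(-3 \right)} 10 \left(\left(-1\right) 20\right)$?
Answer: $- \frac{151126091}{15790} \approx -9571.0$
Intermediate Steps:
$J{\left(U,g \right)} = -3 + \frac{1}{-135 + 155 U}$ ($J{\left(U,g \right)} = -3 + \frac{1}{\left(155 U + 1\right) - 136} = -3 + \frac{1}{\left(1 + 155 U\right) - 136} = -3 + \frac{1}{-135 + 155 U}$)
$t{\left(O \right)} = -4 + O$ ($t{\left(O \right)} = O - 4 = -4 + O$)
$E = 1400$ ($E = \left(-4 - 3\right) 10 \left(\left(-1\right) 20\right) = \left(-7\right) 10 \left(-20\right) = \left(-70\right) \left(-20\right) = 1400$)
$\left(-10968 + J{\left(-101,-79 \right)}\right) + E = \left(-10968 + \frac{406 - -46965}{5 \left(-27 + 31 \left(-101\right)\right)}\right) + 1400 = \left(-10968 + \frac{406 + 46965}{5 \left(-27 - 3131\right)}\right) + 1400 = \left(-10968 + \frac{1}{5} \frac{1}{-3158} \cdot 47371\right) + 1400 = \left(-10968 + \frac{1}{5} \left(- \frac{1}{3158}\right) 47371\right) + 1400 = \left(-10968 - \frac{47371}{15790}\right) + 1400 = - \frac{173232091}{15790} + 1400 = - \frac{151126091}{15790}$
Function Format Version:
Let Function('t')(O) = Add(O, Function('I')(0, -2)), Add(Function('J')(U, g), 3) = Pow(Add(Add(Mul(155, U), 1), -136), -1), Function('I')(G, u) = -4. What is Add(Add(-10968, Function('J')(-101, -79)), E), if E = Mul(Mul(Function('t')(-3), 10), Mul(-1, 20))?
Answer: Rational(-151126091, 15790) ≈ -9571.0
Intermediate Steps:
Function('J')(U, g) = Add(-3, Pow(Add(-135, Mul(155, U)), -1)) (Function('J')(U, g) = Add(-3, Pow(Add(Add(Mul(155, U), 1), -136), -1)) = Add(-3, Pow(Add(Add(1, Mul(155, U)), -136), -1)) = Add(-3, Pow(Add(-135, Mul(155, U)), -1)))
Function('t')(O) = Add(-4, O) (Function('t')(O) = Add(O, -4) = Add(-4, O))
E = 1400 (E = Mul(Mul(Add(-4, -3), 10), Mul(-1, 20)) = Mul(Mul(-7, 10), -20) = Mul(-70, -20) = 1400)
Add(Add(-10968, Function('J')(-101, -79)), E) = Add(Add(-10968, Mul(Rational(1, 5), Pow(Add(-27, Mul(31, -101)), -1), Add(406, Mul(-465, -101)))), 1400) = Add(Add(-10968, Mul(Rational(1, 5), Pow(Add(-27, -3131), -1), Add(406, 46965))), 1400) = Add(Add(-10968, Mul(Rational(1, 5), Pow(-3158, -1), 47371)), 1400) = Add(Add(-10968, Mul(Rational(1, 5), Rational(-1, 3158), 47371)), 1400) = Add(Add(-10968, Rational(-47371, 15790)), 1400) = Add(Rational(-173232091, 15790), 1400) = Rational(-151126091, 15790)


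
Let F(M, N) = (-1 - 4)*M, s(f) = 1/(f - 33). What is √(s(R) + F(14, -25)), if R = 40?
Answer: I*√3423/7 ≈ 8.3581*I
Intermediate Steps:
s(f) = 1/(-33 + f)
F(M, N) = -5*M
√(s(R) + F(14, -25)) = √(1/(-33 + 40) - 5*14) = √(1/7 - 70) = √(⅐ - 70) = √(-489/7) = I*√3423/7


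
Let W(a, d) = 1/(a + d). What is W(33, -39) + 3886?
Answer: 23315/6 ≈ 3885.8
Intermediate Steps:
W(33, -39) + 3886 = 1/(33 - 39) + 3886 = 1/(-6) + 3886 = -⅙ + 3886 = 23315/6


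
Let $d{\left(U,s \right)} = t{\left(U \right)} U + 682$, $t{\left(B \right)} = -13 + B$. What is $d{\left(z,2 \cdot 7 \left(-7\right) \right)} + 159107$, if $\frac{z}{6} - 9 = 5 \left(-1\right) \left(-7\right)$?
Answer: $226053$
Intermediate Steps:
$z = 264$ ($z = 54 + 6 \cdot 5 \left(-1\right) \left(-7\right) = 54 + 6 \left(\left(-5\right) \left(-7\right)\right) = 54 + 6 \cdot 35 = 54 + 210 = 264$)
$d{\left(U,s \right)} = 682 + U \left(-13 + U\right)$ ($d{\left(U,s \right)} = \left(-13 + U\right) U + 682 = U \left(-13 + U\right) + 682 = 682 + U \left(-13 + U\right)$)
$d{\left(z,2 \cdot 7 \left(-7\right) \right)} + 159107 = \left(682 + 264 \left(-13 + 264\right)\right) + 159107 = \left(682 + 264 \cdot 251\right) + 159107 = \left(682 + 66264\right) + 159107 = 66946 + 159107 = 226053$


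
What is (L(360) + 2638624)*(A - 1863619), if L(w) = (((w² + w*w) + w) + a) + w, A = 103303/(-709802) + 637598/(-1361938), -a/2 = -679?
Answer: -68741904154855462155183/12719819951 ≈ -5.4043e+12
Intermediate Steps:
a = 1358 (a = -2*(-679) = 1358)
A = -15612121495/25439639902 (A = 103303*(-1/709802) + 637598*(-1/1361938) = -5437/37358 - 318799/680969 = -15612121495/25439639902 ≈ -0.61369)
L(w) = 1358 + 2*w + 2*w² (L(w) = (((w² + w*w) + w) + 1358) + w = (((w² + w²) + w) + 1358) + w = ((2*w² + w) + 1358) + w = ((w + 2*w²) + 1358) + w = (1358 + w + 2*w²) + w = 1358 + 2*w + 2*w²)
(L(360) + 2638624)*(A - 1863619) = ((1358 + 2*360 + 2*360²) + 2638624)*(-15612121495/25439639902 - 1863619) = ((1358 + 720 + 2*129600) + 2638624)*(-47409811886646833/25439639902) = ((1358 + 720 + 259200) + 2638624)*(-47409811886646833/25439639902) = (261278 + 2638624)*(-47409811886646833/25439639902) = 2899902*(-47409811886646833/25439639902) = -68741904154855462155183/12719819951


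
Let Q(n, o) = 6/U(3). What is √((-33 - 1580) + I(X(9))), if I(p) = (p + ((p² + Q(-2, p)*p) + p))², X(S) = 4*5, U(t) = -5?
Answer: √171443 ≈ 414.06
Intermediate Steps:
Q(n, o) = -6/5 (Q(n, o) = 6/(-5) = 6*(-⅕) = -6/5)
X(S) = 20
I(p) = (p² + 4*p/5)² (I(p) = (p + ((p² - 6*p/5) + p))² = (p + (p² - p/5))² = (p² + 4*p/5)²)
√((-33 - 1580) + I(X(9))) = √((-33 - 1580) + (1/25)*20²*(4 + 5*20)²) = √(-1613 + (1/25)*400*(4 + 100)²) = √(-1613 + (1/25)*400*104²) = √(-1613 + (1/25)*400*10816) = √(-1613 + 173056) = √171443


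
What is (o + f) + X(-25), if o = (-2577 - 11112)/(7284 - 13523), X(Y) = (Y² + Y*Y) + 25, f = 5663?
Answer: 43299871/6239 ≈ 6940.2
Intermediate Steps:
X(Y) = 25 + 2*Y² (X(Y) = (Y² + Y²) + 25 = 2*Y² + 25 = 25 + 2*Y²)
o = 13689/6239 (o = -13689/(-6239) = -13689*(-1/6239) = 13689/6239 ≈ 2.1941)
(o + f) + X(-25) = (13689/6239 + 5663) + (25 + 2*(-25)²) = 35345146/6239 + (25 + 2*625) = 35345146/6239 + (25 + 1250) = 35345146/6239 + 1275 = 43299871/6239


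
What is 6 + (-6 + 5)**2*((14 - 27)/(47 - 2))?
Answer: 257/45 ≈ 5.7111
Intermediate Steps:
6 + (-6 + 5)**2*((14 - 27)/(47 - 2)) = 6 + (-1)**2*(-13/45) = 6 + 1*(-13*1/45) = 6 + 1*(-13/45) = 6 - 13/45 = 257/45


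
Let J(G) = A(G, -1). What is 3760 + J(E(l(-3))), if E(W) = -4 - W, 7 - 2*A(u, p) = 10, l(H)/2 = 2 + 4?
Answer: 7517/2 ≈ 3758.5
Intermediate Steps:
l(H) = 12 (l(H) = 2*(2 + 4) = 2*6 = 12)
A(u, p) = -3/2 (A(u, p) = 7/2 - ½*10 = 7/2 - 5 = -3/2)
J(G) = -3/2
3760 + J(E(l(-3))) = 3760 - 3/2 = 7517/2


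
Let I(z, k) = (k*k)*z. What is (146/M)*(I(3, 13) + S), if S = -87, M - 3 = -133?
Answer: -6132/13 ≈ -471.69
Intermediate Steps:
M = -130 (M = 3 - 133 = -130)
I(z, k) = z*k**2 (I(z, k) = k**2*z = z*k**2)
(146/M)*(I(3, 13) + S) = (146/(-130))*(3*13**2 - 87) = (146*(-1/130))*(3*169 - 87) = -73*(507 - 87)/65 = -73/65*420 = -6132/13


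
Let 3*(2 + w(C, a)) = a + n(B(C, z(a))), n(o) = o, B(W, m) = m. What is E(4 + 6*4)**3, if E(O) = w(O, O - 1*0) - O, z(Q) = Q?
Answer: -39304/27 ≈ -1455.7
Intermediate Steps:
w(C, a) = -2 + 2*a/3 (w(C, a) = -2 + (a + a)/3 = -2 + (2*a)/3 = -2 + 2*a/3)
E(O) = -2 - O/3 (E(O) = (-2 + 2*(O - 1*0)/3) - O = (-2 + 2*(O + 0)/3) - O = (-2 + 2*O/3) - O = -2 - O/3)
E(4 + 6*4)**3 = (-2 - (4 + 6*4)/3)**3 = (-2 - (4 + 24)/3)**3 = (-2 - 1/3*28)**3 = (-2 - 28/3)**3 = (-34/3)**3 = -39304/27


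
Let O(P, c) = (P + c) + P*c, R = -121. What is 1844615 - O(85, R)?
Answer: 1854936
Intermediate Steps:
O(P, c) = P + c + P*c
1844615 - O(85, R) = 1844615 - (85 - 121 + 85*(-121)) = 1844615 - (85 - 121 - 10285) = 1844615 - 1*(-10321) = 1844615 + 10321 = 1854936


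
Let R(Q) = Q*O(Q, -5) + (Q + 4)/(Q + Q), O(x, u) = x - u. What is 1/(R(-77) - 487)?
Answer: 154/778851 ≈ 0.00019773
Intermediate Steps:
R(Q) = Q*(5 + Q) + (4 + Q)/(2*Q) (R(Q) = Q*(Q - 1*(-5)) + (Q + 4)/(Q + Q) = Q*(Q + 5) + (4 + Q)/((2*Q)) = Q*(5 + Q) + (4 + Q)*(1/(2*Q)) = Q*(5 + Q) + (4 + Q)/(2*Q))
1/(R(-77) - 487) = 1/((½ + (-77)² + 2/(-77) + 5*(-77)) - 487) = 1/((½ + 5929 + 2*(-1/77) - 385) - 487) = 1/((½ + 5929 - 2/77 - 385) - 487) = 1/(853849/154 - 487) = 1/(778851/154) = 154/778851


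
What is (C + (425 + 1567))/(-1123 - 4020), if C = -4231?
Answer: 2239/5143 ≈ 0.43535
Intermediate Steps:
(C + (425 + 1567))/(-1123 - 4020) = (-4231 + (425 + 1567))/(-1123 - 4020) = (-4231 + 1992)/(-5143) = -2239*(-1/5143) = 2239/5143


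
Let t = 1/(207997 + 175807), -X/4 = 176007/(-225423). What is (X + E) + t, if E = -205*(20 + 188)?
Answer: -1229622644098315/28839416364 ≈ -42637.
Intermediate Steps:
E = -42640 (E = -205*208 = -42640)
X = 234676/75141 (X = -704028/(-225423) = -704028*(-1)/225423 = -4*(-58669/75141) = 234676/75141 ≈ 3.1231)
t = 1/383804 ≈ 2.6055e-6
(X + E) + t = (234676/75141 - 42640) + 1/383804 = -3203777564/75141 + 1/383804 = -1229622644098315/28839416364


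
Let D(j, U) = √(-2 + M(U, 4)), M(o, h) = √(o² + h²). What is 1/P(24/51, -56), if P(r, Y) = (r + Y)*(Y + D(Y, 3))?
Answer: 119/369694 + 17*√3/2957552 ≈ 0.00033184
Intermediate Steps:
M(o, h) = √(h² + o²)
D(j, U) = √(-2 + √(16 + U²)) (D(j, U) = √(-2 + √(4² + U²)) = √(-2 + √(16 + U²)))
P(r, Y) = (Y + r)*(Y + √3) (P(r, Y) = (r + Y)*(Y + √(-2 + √(16 + 3²))) = (Y + r)*(Y + √(-2 + √(16 + 9))) = (Y + r)*(Y + √(-2 + √25)) = (Y + r)*(Y + √(-2 + 5)) = (Y + r)*(Y + √3))
1/P(24/51, -56) = 1/((-56)² - 1344/51 - 56*√3 + (24/51)*√3) = 1/(3136 - 1344/51 - 56*√3 + (24*(1/51))*√3) = 1/(3136 - 56*8/17 - 56*√3 + 8*√3/17) = 1/(3136 - 448/17 - 56*√3 + 8*√3/17) = 1/(52864/17 - 944*√3/17)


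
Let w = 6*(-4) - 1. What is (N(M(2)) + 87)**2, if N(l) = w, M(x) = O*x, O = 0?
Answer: 3844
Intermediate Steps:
M(x) = 0 (M(x) = 0*x = 0)
w = -25 (w = -24 - 1 = -25)
N(l) = -25
(N(M(2)) + 87)**2 = (-25 + 87)**2 = 62**2 = 3844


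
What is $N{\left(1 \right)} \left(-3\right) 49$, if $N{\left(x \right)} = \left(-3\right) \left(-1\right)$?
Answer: $-441$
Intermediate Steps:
$N{\left(x \right)} = 3$
$N{\left(1 \right)} \left(-3\right) 49 = 3 \left(-3\right) 49 = \left(-9\right) 49 = -441$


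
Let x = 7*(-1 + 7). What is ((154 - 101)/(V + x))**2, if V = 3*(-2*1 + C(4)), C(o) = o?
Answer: 2809/2304 ≈ 1.2192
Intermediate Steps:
V = 6 (V = 3*(-2*1 + 4) = 3*(-2 + 4) = 3*2 = 6)
x = 42 (x = 7*6 = 42)
((154 - 101)/(V + x))**2 = ((154 - 101)/(6 + 42))**2 = (53/48)**2 = 2809/2304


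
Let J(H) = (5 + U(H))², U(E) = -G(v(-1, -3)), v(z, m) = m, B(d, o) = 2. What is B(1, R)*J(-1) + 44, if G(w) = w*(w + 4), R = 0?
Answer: 172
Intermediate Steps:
G(w) = w*(4 + w)
U(E) = 3 (U(E) = -(-3)*(4 - 3) = -(-3) = -1*(-3) = 3)
J(H) = 64 (J(H) = (5 + 3)² = 8² = 64)
B(1, R)*J(-1) + 44 = 2*64 + 44 = 128 + 44 = 172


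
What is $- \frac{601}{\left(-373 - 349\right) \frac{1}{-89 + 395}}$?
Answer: $\frac{91953}{361} \approx 254.72$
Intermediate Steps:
$- \frac{601}{\left(-373 - 349\right) \frac{1}{-89 + 395}} = - \frac{601}{\left(-722\right) \frac{1}{306}} = - \frac{601}{- \frac{361}{153}} = \left(-601\right) \left(- \frac{153}{361}\right) = \frac{91953}{361}$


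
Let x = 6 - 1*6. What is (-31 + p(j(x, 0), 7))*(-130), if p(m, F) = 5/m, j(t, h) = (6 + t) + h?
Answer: 11765/3 ≈ 3921.7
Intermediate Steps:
x = 0 (x = 6 - 6 = 0)
j(t, h) = 6 + h + t
(-31 + p(j(x, 0), 7))*(-130) = (-31 + 5/(6 + 0 + 0))*(-130) = (-31 + 5/6)*(-130) = (-31 + 5*(⅙))*(-130) = (-31 + ⅚)*(-130) = -181/6*(-130) = 11765/3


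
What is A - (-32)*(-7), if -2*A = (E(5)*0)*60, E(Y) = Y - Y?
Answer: -224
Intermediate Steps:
E(Y) = 0
A = 0 (A = -0*0*60/2 = -0*60 = -1/2*0 = 0)
A - (-32)*(-7) = 0 - (-32)*(-7) = 0 - 1*224 = 0 - 224 = -224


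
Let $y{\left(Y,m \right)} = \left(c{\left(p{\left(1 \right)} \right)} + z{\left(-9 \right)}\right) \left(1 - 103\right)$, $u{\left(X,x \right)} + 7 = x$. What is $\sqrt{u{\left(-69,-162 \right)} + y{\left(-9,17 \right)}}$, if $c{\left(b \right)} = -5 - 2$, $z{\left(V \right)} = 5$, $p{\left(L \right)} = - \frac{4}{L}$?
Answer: $\sqrt{35} \approx 5.9161$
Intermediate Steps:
$u{\left(X,x \right)} = -7 + x$
$c{\left(b \right)} = -7$
$y{\left(Y,m \right)} = 204$ ($y{\left(Y,m \right)} = \left(-7 + 5\right) \left(1 - 103\right) = \left(-2\right) \left(-102\right) = 204$)
$\sqrt{u{\left(-69,-162 \right)} + y{\left(-9,17 \right)}} = \sqrt{\left(-7 - 162\right) + 204} = \sqrt{-169 + 204} = \sqrt{35}$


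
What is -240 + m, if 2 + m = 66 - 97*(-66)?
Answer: 6226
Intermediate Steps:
m = 6466 (m = -2 + (66 - 97*(-66)) = -2 + (66 + 6402) = -2 + 6468 = 6466)
-240 + m = -240 + 6466 = 6226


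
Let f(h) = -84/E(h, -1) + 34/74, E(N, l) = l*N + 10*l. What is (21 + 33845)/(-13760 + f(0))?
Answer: -895030/363423 ≈ -2.4628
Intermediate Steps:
E(N, l) = 10*l + N*l (E(N, l) = N*l + 10*l = 10*l + N*l)
f(h) = 17/37 - 84/(-10 - h) (f(h) = -84*(-1/(10 + h)) + 34/74 = -84/(-10 - h) + 34*(1/74) = -84/(-10 - h) + 17/37 = 17/37 - 84/(-10 - h))
(21 + 33845)/(-13760 + f(0)) = (21 + 33845)/(-13760 + (3278 + 17*0)/(37*(10 + 0))) = 33866/(-13760 + (1/37)*(3278 + 0)/10) = 33866/(-13760 + (1/37)*(⅒)*3278) = 33866/(-13760 + 1639/185) = 33866/(-2543961/185) = 33866*(-185/2543961) = -895030/363423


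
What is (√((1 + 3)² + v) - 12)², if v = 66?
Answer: (12 - √82)² ≈ 8.6708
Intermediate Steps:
(√((1 + 3)² + v) - 12)² = (√((1 + 3)² + 66) - 12)² = (√(4² + 66) - 12)² = (√(16 + 66) - 12)² = (√82 - 12)² = (-12 + √82)²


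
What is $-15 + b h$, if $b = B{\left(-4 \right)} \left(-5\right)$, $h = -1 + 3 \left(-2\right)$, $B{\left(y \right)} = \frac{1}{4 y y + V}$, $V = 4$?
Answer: $- \frac{985}{68} \approx -14.485$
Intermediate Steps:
$B{\left(y \right)} = \frac{1}{4 + 4 y^{2}}$ ($B{\left(y \right)} = \frac{1}{4 y y + 4} = \frac{1}{4 y^{2} + 4} = \frac{1}{4 + 4 y^{2}}$)
$h = -7$ ($h = -1 - 6 = -7$)
$b = - \frac{5}{68}$ ($b = \frac{1}{4 \left(1 + \left(-4\right)^{2}\right)} \left(-5\right) = \frac{1}{4 \left(1 + 16\right)} \left(-5\right) = \frac{1}{4 \cdot 17} \left(-5\right) = \frac{1}{4} \cdot \frac{1}{17} \left(-5\right) = \frac{1}{68} \left(-5\right) = - \frac{5}{68} \approx -0.073529$)
$-15 + b h = -15 - - \frac{35}{68} = -15 + \frac{35}{68} = - \frac{985}{68}$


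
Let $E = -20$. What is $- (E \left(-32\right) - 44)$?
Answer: $-596$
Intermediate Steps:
$- (E \left(-32\right) - 44) = - (\left(-20\right) \left(-32\right) - 44) = - (640 - 44) = \left(-1\right) 596 = -596$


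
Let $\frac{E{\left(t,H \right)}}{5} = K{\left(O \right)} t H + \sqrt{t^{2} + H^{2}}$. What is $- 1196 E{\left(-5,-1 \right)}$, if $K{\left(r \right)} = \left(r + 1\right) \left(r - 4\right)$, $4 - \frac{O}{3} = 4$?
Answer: $119600 - 5980 \sqrt{26} \approx 89108.0$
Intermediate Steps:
$O = 0$ ($O = 12 - 12 = 0$)
$K{\left(r \right)} = \left(1 + r\right) \left(-4 + r\right)$
$E{\left(t,H \right)} = 5 \sqrt{H^{2} + t^{2}} - 20 H t$ ($E{\left(t,H \right)} = 5 \left(\left(-4 + 0^{2} - 0\right) t H + \sqrt{t^{2} + H^{2}}\right) = 5 \left(\left(-4 + 0 + 0\right) t H + \sqrt{H^{2} + t^{2}}\right) = 5 \left(- 4 t H + \sqrt{H^{2} + t^{2}}\right) = 5 \left(- 4 H t + \sqrt{H^{2} + t^{2}}\right) = 5 \left(\sqrt{H^{2} + t^{2}} - 4 H t\right) = 5 \sqrt{H^{2} + t^{2}} - 20 H t$)
$- 1196 E{\left(-5,-1 \right)} = - 1196 \left(5 \sqrt{\left(-1\right)^{2} + \left(-5\right)^{2}} - \left(-20\right) \left(-5\right)\right) = - 1196 \left(5 \sqrt{1 + 25} - 100\right) = - 1196 \left(5 \sqrt{26} - 100\right) = - 1196 \left(-100 + 5 \sqrt{26}\right) = 119600 - 5980 \sqrt{26}$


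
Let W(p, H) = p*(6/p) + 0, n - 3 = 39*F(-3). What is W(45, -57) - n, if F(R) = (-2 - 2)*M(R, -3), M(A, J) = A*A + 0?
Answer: 1407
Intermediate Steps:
M(A, J) = A² (M(A, J) = A² + 0 = A²)
F(R) = -4*R² (F(R) = (-2 - 2)*R² = -4*R²)
n = -1401 (n = 3 + 39*(-4*(-3)²) = 3 + 39*(-4*9) = 3 + 39*(-36) = 3 - 1404 = -1401)
W(p, H) = 6 (W(p, H) = 6 + 0 = 6)
W(45, -57) - n = 6 - 1*(-1401) = 6 + 1401 = 1407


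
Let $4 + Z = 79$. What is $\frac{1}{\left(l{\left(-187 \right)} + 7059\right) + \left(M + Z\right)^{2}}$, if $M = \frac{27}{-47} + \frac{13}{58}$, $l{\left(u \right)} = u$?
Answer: $\frac{7431076}{92476569297} \approx 8.0356 \cdot 10^{-5}$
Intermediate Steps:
$Z = 75$ ($Z = -4 + 79 = 75$)
$M = - \frac{955}{2726}$ ($M = 27 \left(- \frac{1}{47}\right) + 13 \cdot \frac{1}{58} = - \frac{27}{47} + \frac{13}{58} = - \frac{955}{2726} \approx -0.35033$)
$\frac{1}{\left(l{\left(-187 \right)} + 7059\right) + \left(M + Z\right)^{2}} = \frac{1}{\left(-187 + 7059\right) + \left(- \frac{955}{2726} + 75\right)^{2}} = \frac{1}{6872 + \left(\frac{203495}{2726}\right)^{2}} = \frac{1}{6872 + \frac{41410215025}{7431076}} = \frac{1}{\frac{92476569297}{7431076}} = \frac{7431076}{92476569297}$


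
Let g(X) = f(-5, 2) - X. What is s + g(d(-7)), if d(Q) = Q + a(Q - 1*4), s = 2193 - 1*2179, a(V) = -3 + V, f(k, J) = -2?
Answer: 33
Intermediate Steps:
s = 14 (s = 2193 - 2179 = 14)
d(Q) = -7 + 2*Q (d(Q) = Q + (-3 + (Q - 1*4)) = Q + (-3 + (Q - 4)) = Q + (-3 + (-4 + Q)) = Q + (-7 + Q) = -7 + 2*Q)
g(X) = -2 - X
s + g(d(-7)) = 14 + (-2 - (-7 + 2*(-7))) = 14 + (-2 - (-7 - 14)) = 14 + (-2 - 1*(-21)) = 14 + (-2 + 21) = 14 + 19 = 33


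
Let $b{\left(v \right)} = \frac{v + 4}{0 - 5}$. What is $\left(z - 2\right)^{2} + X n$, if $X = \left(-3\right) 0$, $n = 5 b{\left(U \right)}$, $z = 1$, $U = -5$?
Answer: $1$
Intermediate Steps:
$b{\left(v \right)} = - \frac{4}{5} - \frac{v}{5}$ ($b{\left(v \right)} = \frac{4 + v}{-5} = \left(4 + v\right) \left(- \frac{1}{5}\right) = - \frac{4}{5} - \frac{v}{5}$)
$n = 1$ ($n = 5 \left(- \frac{4}{5} - -1\right) = 5 \left(- \frac{4}{5} + 1\right) = 5 \cdot \frac{1}{5} = 1$)
$X = 0$
$\left(z - 2\right)^{2} + X n = \left(1 - 2\right)^{2} + 0 \cdot 1 = \left(-1\right)^{2} + 0 = 1 + 0 = 1$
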